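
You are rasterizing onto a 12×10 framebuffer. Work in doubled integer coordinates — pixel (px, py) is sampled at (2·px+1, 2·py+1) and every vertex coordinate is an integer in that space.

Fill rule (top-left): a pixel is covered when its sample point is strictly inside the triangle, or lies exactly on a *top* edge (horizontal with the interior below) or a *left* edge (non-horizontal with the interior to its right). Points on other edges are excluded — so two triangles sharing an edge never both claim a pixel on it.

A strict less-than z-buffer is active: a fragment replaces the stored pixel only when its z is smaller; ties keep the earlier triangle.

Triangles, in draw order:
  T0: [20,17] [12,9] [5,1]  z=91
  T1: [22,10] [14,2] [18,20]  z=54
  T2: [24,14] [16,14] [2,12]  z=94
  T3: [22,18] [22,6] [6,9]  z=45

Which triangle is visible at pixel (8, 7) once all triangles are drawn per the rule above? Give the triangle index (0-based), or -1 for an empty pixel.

T0:
  2·area = 8
  edge (20, 17)→(12, 9): d=(-8,-8) top-left  bias=+0
  edge (12, 9)→(5, 1): d=(-7,-8) top-left  bias=+0
  edge (5, 1)→(20, 17): d=(15,16) right/bottom  bias=-1
    (2,0)@(5, 1): e=[8,0,0] → .  [on edge]
    (9,8)@(19, 17): e=[-8,0,16] → .  [on edge]
  covered (0 px):
    . . . . . . . . . . . .
    . . . . . . . . . . . .
    . . . . . . . . . . . .
    . . . . . . . . . . . .
    . . . . . . . . . . . .
    . . . . . . . . . . . .
    . . . . . . . . . . . .
    . . . . . . . . . . . .
    . . . . . . . . . . . .
    . . . . . . . . . . . .
T1:
  2·area = 112  (B↔C swapped to make it positive)
  edge (22, 10)→(18, 20): d=(-4,10) right/bottom  bias=-1
  edge (18, 20)→(14, 2): d=(-4,-18) top-left  bias=+0
  edge (14, 2)→(22, 10): d=(8,8) right/bottom  bias=-1
    (6,0)@(13, 1): e=[126,-14,0] → .  [on edge]
    (7,1)@(15, 3): e=[98,14,0] → .  [on edge]
    (7,2)@(15, 5): e=[90,6,16] → X
    (8,2)@(17, 5): e=[70,42,0] → .  [on edge]
    (7,3)@(15, 7): e=[82,-2,32] → .
    (8,3)@(17, 7): e=[62,34,16] → X
    (9,3)@(19, 7): e=[42,70,0] → .  [on edge]
    (8,4)@(17, 9): e=[54,26,32] → X
    (9,4)@(19, 9): e=[34,62,16] → X
    (10,4)@(21, 9): e=[14,98,0] → .  [on edge]
    (8,5)@(17, 11): e=[46,18,48] → X
    (10,5)@(21, 11): e=[6,90,16] → X
    (11,5)@(23, 11): e=[-14,126,0] → .  [on edge]
  covered (12 px):
    . . . . . . . . . . . .
    . . . . . . . . . . . .
    . . . . . . . X . . . .
    . . . . . . . . X . . .
    . . . . . . . . X X . .
    . . . . . . . . X X X .
    . . . . . . . . X X . .
    . . . . . . . . X X . .
    . . . . . . . . . X . .
    . . . . . . . . . . . .
T2:
  2·area = 16
  edge (24, 14)→(16, 14): d=(-8,0) right/bottom  bias=-1
  edge (16, 14)→(2, 12): d=(-14,-2) top-left  bias=+0
  edge (2, 12)→(24, 14): d=(22,2) right/bottom  bias=-1
    (4,6)@(9, 13): e=[8,0,8] → X  [on edge]
    (5,6)@(11, 13): e=[8,4,4] → X
    (6,6)@(13, 13): e=[8,8,0] → .  [on edge]
    (4,7)@(9, 15): e=[-8,-28,52] → .
    (5,7)@(11, 15): e=[-8,-24,48] → .
    (11,7)@(23, 15): e=[-8,0,24] → .  [on edge]
  covered (2 px):
    . . . . . . . . . . . .
    . . . . . . . . . . . .
    . . . . . . . . . . . .
    . . . . . . . . . . . .
    . . . . . . . . . . . .
    . . . . . . . . . . . .
    . . . . X X . . . . . .
    . . . . . . . . . . . .
    . . . . . . . . . . . .
    . . . . . . . . . . . .
T3:
  2·area = 192  (B↔C swapped to make it positive)
  edge (22, 18)→(6, 9): d=(-16,-9) top-left  bias=+0
  edge (6, 9)→(22, 6): d=(16,-3) top-left  bias=+0
  edge (22, 6)→(22, 18): d=(0,12) right/bottom  bias=-1
    (8,3)@(17, 7): e=[131,1,60] → X
    (9,3)@(19, 7): e=[149,7,36] → X
    (10,3)@(21, 7): e=[167,13,12] → X
    (11,3)@(23, 7): e=[185,19,-12] → .
    (3,4)@(7, 9): e=[9,3,180] → X
    (4,4)@(9, 9): e=[27,9,156] → X
    (5,4)@(11, 9): e=[45,15,132] → X
    (6,4)@(13, 9): e=[63,21,108] → X
    (7,4)@(15, 9): e=[81,27,84] → X
    (11,4)@(23, 9): e=[153,51,-12] → .
    (3,5)@(7, 11): e=[-23,35,180] → .
    (4,5)@(9, 11): e=[-5,41,156] → .
  covered (25 px):
    . . . . . . . . . . . .
    . . . . . . . . . . . .
    . . . . . . . . . . . .
    . . . . . . . . X X X .
    . . . X X X X X X X X .
    . . . . . X X X X X X .
    . . . . . . . X X X X .
    . . . . . . . . X X X .
    . . . . . . . . . . X .
    . . . . . . . . . . . .

Z-buffer (winner per pixel, '.' = empty):
  . . . . . . . . . . . .
  . . . . . . . . . . . .
  . . . . . . . 1 . . . .
  . . . . . . . . 3 3 3 .
  . . . 3 3 3 3 3 3 3 3 .
  . . . . . 3 3 3 3 3 3 .
  . . . . 2 2 . 3 3 3 3 .
  . . . . . . . . 3 3 3 .
  . . . . . . . . . 1 3 .
  . . . . . . . . . . . .

Result: 3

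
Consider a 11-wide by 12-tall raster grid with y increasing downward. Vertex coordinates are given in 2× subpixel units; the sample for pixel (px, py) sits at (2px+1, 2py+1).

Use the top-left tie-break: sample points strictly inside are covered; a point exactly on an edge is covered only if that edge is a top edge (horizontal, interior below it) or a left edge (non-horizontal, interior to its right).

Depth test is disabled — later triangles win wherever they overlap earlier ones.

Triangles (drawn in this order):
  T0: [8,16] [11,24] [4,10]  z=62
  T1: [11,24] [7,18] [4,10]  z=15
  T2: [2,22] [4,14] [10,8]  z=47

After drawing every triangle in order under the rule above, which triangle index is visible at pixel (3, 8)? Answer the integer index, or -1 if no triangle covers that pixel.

T0:
  2·area = 14
  edge (8, 16)→(11, 24): d=(3,8) right/bottom  bias=-1
  edge (11, 24)→(4, 10): d=(-7,-14) top-left  bias=+0
  edge (4, 10)→(8, 16): d=(4,6) right/bottom  bias=-1
    (3,7)@(7, 15): e=[5,7,2] → X
    (4,7)@(9, 15): e=[-11,35,-10] → .
    (3,8)@(7, 17): e=[11,-7,10] → .
    (4,9)@(9, 19): e=[1,7,6] → X
    (5,9)@(11, 19): e=[-15,35,-6] → .
    (4,10)@(9, 21): e=[7,-7,14] → .
  covered (2 px):
    . . . . . . . . . . .
    . . . . . . . . . . .
    . . . . . . . . . . .
    . . . . . . . . . . .
    . . . . . . . . . . .
    . . . . . . . . . . .
    . . . . . . . . . . .
    . . . X . . . . . . .
    . . . . . . . . . . .
    . . . . X . . . . . .
    . . . . . . . . . . .
    . . . . . . . . . . .
T1:
  2·area = 14
  edge (11, 24)→(7, 18): d=(-4,-6) top-left  bias=+0
  edge (7, 18)→(4, 10): d=(-3,-8) top-left  bias=+0
  edge (4, 10)→(11, 24): d=(7,14) right/bottom  bias=-1
    (0,4)@(1, 9): e=[0,-21,35] → .  [on edge]
    (2,7)@(5, 15): e=[0,-7,21] → .  [on edge]
    (3,8)@(7, 17): e=[4,3,7] → X
    (4,8)@(9, 17): e=[16,19,-21] → .
    (3,9)@(7, 19): e=[-4,-3,21] → .
    (4,10)@(9, 21): e=[0,7,7] → X  [on edge]
    (5,10)@(11, 21): e=[12,23,-21] → .
    (4,11)@(9, 23): e=[-8,1,21] → .
  covered (2 px):
    . . . . . . . . . . .
    . . . . . . . . . . .
    . . . . . . . . . . .
    . . . . . . . . . . .
    . . . . . . . . . . .
    . . . . . . . . . . .
    . . . . . . . . . . .
    . . . . . . . . . . .
    . . . X . . . . . . .
    . . . . . . . . . . .
    . . . . X . . . . . .
    . . . . . . . . . . .
T2:
  2·area = 36
  edge (2, 22)→(4, 14): d=(2,-8) top-left  bias=+0
  edge (4, 14)→(10, 8): d=(6,-6) top-left  bias=+0
  edge (10, 8)→(2, 22): d=(-8,14) right/bottom  bias=-1
    (8,0)@(17, 1): e=[78,0,-42] → .  [on edge]
    (7,1)@(15, 3): e=[66,0,-30] → .  [on edge]
    (6,2)@(13, 5): e=[54,0,-18] → .  [on edge]
    (5,3)@(11, 7): e=[42,0,-6] → .  [on edge]
    (4,4)@(9, 9): e=[30,0,6] → X  [on edge]
    (5,4)@(11, 9): e=[46,12,-22] → .
    (3,5)@(7, 11): e=[18,0,18] → X  [on edge]
    (4,5)@(9, 11): e=[34,12,-10] → .
    (2,6)@(5, 13): e=[6,0,30] → X  [on edge]
    (4,6)@(9, 13): e=[38,24,-26] → .
    (1,7)@(3, 15): e=[-6,0,42] → .  [on edge]
    (2,7)@(5, 15): e=[10,12,14] → X
    (0,8)@(1, 17): e=[-18,0,54] → .  [on edge]
  covered (6 px):
    . . . . . . . . . . .
    . . . . . . . . . . .
    . . . . . . . . . . .
    . . . . . . . . . . .
    . . . . X . . . . . .
    . . . X . . . . . . .
    . . X X . . . . . . .
    . . X . . . . . . . .
    . . . . . . . . . . .
    . X . . . . . . . . .
    . . . . . . . . . . .
    . . . . . . . . . . .

Z-buffer (winner per pixel, '.' = empty):
  . . . . . . . . . . .
  . . . . . . . . . . .
  . . . . . . . . . . .
  . . . . . . . . . . .
  . . . . 2 . . . . . .
  . . . 2 . . . . . . .
  . . 2 2 . . . . . . .
  . . 2 0 . . . . . . .
  . . . 1 . . . . . . .
  . 2 . . 0 . . . . . .
  . . . . 1 . . . . . .
  . . . . . . . . . . .

Final: 1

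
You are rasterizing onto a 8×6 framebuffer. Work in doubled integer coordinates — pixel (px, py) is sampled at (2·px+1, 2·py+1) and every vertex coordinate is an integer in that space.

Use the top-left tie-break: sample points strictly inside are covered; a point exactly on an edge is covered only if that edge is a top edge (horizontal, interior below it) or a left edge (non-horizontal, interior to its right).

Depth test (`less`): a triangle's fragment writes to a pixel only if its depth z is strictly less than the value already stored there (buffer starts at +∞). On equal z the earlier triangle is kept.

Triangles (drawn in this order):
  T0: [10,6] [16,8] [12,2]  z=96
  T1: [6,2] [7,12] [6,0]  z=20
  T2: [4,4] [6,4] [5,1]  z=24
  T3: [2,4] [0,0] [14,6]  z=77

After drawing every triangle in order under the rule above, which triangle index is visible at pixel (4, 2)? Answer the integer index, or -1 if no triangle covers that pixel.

T0:
  2·area = 28  (B↔C swapped to make it positive)
  edge (10, 6)→(12, 2): d=(2,-4) top-left  bias=+0
  edge (12, 2)→(16, 8): d=(4,6) right/bottom  bias=-1
  edge (16, 8)→(10, 6): d=(-6,-2) top-left  bias=+0
    (0,1)@(1, 3): e=[-42,70,0] → ·  [on edge]
    (3,2)@(7, 5): e=[-14,42,0] → ·  [on edge]
    (5,2)@(11, 5): e=[2,18,8] → #
    (6,2)@(13, 5): e=[10,6,12] → #
    (7,2)@(15, 5): e=[18,-6,16] → ·
    (5,3)@(11, 7): e=[6,26,-4] → ·
    (6,3)@(13, 7): e=[14,14,0] → #  [on edge]
    (7,3)@(15, 7): e=[22,2,4] → #
    (6,4)@(13, 9): e=[18,22,-12] → ·
    (7,4)@(15, 9): e=[26,10,-8] → ·
  covered (4 px):
    · · · · · · · ·
    · · · · · · · ·
    · · · · · # # ·
    · · · · · · # #
    · · · · · · · ·
    · · · · · · · ·
T1:
  2·area = 2  (B↔C swapped to make it positive)
  edge (6, 2)→(6, 0): d=(0,-2) top-left  bias=+0
  edge (6, 0)→(7, 12): d=(1,12) right/bottom  bias=-1
  edge (7, 12)→(6, 2): d=(-1,-10) top-left  bias=+0
  covered (0 px):
    · · · · · · · ·
    · · · · · · · ·
    · · · · · · · ·
    · · · · · · · ·
    · · · · · · · ·
    · · · · · · · ·
T2:
  2·area = 6  (B↔C swapped to make it positive)
  edge (4, 4)→(5, 1): d=(1,-3) top-left  bias=+0
  edge (5, 1)→(6, 4): d=(1,3) right/bottom  bias=-1
  edge (6, 4)→(4, 4): d=(-2,0) right/bottom  bias=-1
    (2,0)@(5, 1): e=[0,0,6] → ·  [on edge]
    (2,1)@(5, 3): e=[2,2,2] → #
    (3,1)@(7, 3): e=[8,-4,2] → ·
    (2,2)@(5, 5): e=[4,4,-2] → ·
    (1,3)@(3, 7): e=[0,12,-6] → ·  [on edge]
    (3,3)@(7, 7): e=[12,0,-6] → ·  [on edge]
  covered (1 px):
    · · · · · · · ·
    · · # · · · · ·
    · · · · · · · ·
    · · · · · · · ·
    · · · · · · · ·
    · · · · · · · ·
T3:
  2·area = 44
  edge (2, 4)→(0, 0): d=(-2,-4) top-left  bias=+0
  edge (0, 0)→(14, 6): d=(14,6) right/bottom  bias=-1
  edge (14, 6)→(2, 4): d=(-12,-2) top-left  bias=+0
    (0,0)@(1, 1): e=[2,8,34] → #
    (1,0)@(3, 1): e=[10,-4,38] → ·
    (0,1)@(1, 3): e=[-2,36,10] → ·
    (1,1)@(3, 3): e=[6,24,14] → #
    (2,1)@(5, 3): e=[14,12,18] → #
    (3,1)@(7, 3): e=[22,0,22] → ·  [on edge]
    (1,2)@(3, 5): e=[2,52,-10] → ·
    (2,2)@(5, 5): e=[10,40,-6] → ·
    (4,2)@(9, 5): e=[26,16,2] → #
    (5,2)@(11, 5): e=[34,4,6] → #
    (6,2)@(13, 5): e=[42,-8,10] → ·
    (4,3)@(9, 7): e=[22,44,-22] → ·
  covered (5 px):
    # · · · · · · ·
    · # # · · · · ·
    · · · · # # · ·
    · · · · · · · ·
    · · · · · · · ·
    · · · · · · · ·

Z-buffer (winner per pixel, '.' = empty):
  3 . . . . . . .
  . 3 2 . . . . .
  . . . . 3 3 0 .
  . . . . . . 0 0
  . . . . . . . .
  . . . . . . . .

Result: 3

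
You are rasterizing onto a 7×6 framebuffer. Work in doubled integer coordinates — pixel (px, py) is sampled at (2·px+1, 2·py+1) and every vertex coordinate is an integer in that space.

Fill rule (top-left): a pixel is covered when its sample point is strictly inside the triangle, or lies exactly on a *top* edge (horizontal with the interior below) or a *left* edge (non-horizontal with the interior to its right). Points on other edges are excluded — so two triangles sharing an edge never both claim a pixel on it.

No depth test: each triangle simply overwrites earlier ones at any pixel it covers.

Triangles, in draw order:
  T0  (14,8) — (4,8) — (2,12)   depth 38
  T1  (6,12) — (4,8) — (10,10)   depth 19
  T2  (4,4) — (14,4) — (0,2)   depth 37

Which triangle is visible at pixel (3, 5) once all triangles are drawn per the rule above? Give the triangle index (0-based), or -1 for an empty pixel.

T0:
  2·area = 40  (B↔C swapped to make it positive)
  edge (14, 8)→(2, 12): d=(-12,4) right/bottom  bias=-1
  edge (2, 12)→(4, 8): d=(2,-4) top-left  bias=+0
  edge (4, 8)→(14, 8): d=(10,0) top-left  bias=+0
    (2,4)@(5, 9): e=[24,6,10] → #
    (3,4)@(7, 9): e=[16,14,10] → #
    (4,4)@(9, 9): e=[8,22,10] → #
    (5,4)@(11, 9): e=[0,30,10] → ·  [on edge]
    (1,5)@(3, 11): e=[8,2,30] → #
    (2,5)@(5, 11): e=[0,10,30] → ·  [on edge]
    (3,5)@(7, 11): e=[-8,18,30] → ·
    (4,5)@(9, 11): e=[-16,26,30] → ·
  covered (4 px):
    · · · · · · ·
    · · · · · · ·
    · · · · · · ·
    · · · · · · ·
    · · # # # · ·
    · # · · · · ·
T1:
  2·area = 20
  edge (6, 12)→(4, 8): d=(-2,-4) top-left  bias=+0
  edge (4, 8)→(10, 10): d=(6,2) right/bottom  bias=-1
  edge (10, 10)→(6, 12): d=(-4,2) right/bottom  bias=-1
    (0,3)@(1, 7): e=[-10,0,30] → ·  [on edge]
    (2,4)@(5, 9): e=[2,4,14] → #
    (3,4)@(7, 9): e=[10,0,10] → ·  [on edge]
    (2,5)@(5, 11): e=[-2,16,6] → ·
    (3,5)@(7, 11): e=[6,12,2] → #
    (4,5)@(9, 11): e=[14,8,-2] → ·
    (6,5)@(13, 11): e=[30,0,-10] → ·  [on edge]
  covered (2 px):
    · · · · · · ·
    · · · · · · ·
    · · · · · · ·
    · · · · · · ·
    · · # · · · ·
    · · · # · · ·
T2:
  2·area = 20  (B↔C swapped to make it positive)
  edge (4, 4)→(0, 2): d=(-4,-2) top-left  bias=+0
  edge (0, 2)→(14, 4): d=(14,2) right/bottom  bias=-1
  edge (14, 4)→(4, 4): d=(-10,0) right/bottom  bias=-1
    (1,1)@(3, 3): e=[2,8,10] → #
    (2,1)@(5, 3): e=[6,4,10] → #
    (3,1)@(7, 3): e=[10,0,10] → ·  [on edge]
    (1,2)@(3, 5): e=[-6,36,-10] → ·
    (2,2)@(5, 5): e=[-2,32,-10] → ·
  covered (2 px):
    · · · · · · ·
    · # # · · · ·
    · · · · · · ·
    · · · · · · ·
    · · · · · · ·
    · · · · · · ·

Z-buffer (winner per pixel, '.' = empty):
  . . . . . . .
  . 2 2 . . . .
  . . . . . . .
  . . . . . . .
  . . 1 0 0 . .
  . 0 . 1 . . .

Final: 1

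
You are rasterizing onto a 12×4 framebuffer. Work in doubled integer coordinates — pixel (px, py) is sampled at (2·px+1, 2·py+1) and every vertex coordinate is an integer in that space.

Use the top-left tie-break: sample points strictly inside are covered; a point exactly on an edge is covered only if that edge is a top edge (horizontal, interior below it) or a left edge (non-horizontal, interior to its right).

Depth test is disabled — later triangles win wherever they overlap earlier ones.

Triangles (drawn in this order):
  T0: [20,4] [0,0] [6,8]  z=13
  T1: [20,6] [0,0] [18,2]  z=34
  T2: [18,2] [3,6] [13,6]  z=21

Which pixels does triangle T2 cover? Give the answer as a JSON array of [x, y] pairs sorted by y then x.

T0:
  2·area = 136  (B↔C swapped to make it positive)
  edge (20, 4)→(6, 8): d=(-14,4) right/bottom  bias=-1
  edge (6, 8)→(0, 0): d=(-6,-8) top-left  bias=+0
  edge (0, 0)→(20, 4): d=(20,4) right/bottom  bias=-1
    (0,0)@(1, 1): e=[118,2,16] → #
    (1,0)@(3, 1): e=[110,18,8] → #
    (2,0)@(5, 1): e=[102,34,0] → ·  [on edge]
    (0,1)@(1, 3): e=[90,-10,56] → ·
    (1,1)@(3, 3): e=[82,6,48] → #
    (2,1)@(5, 3): e=[74,22,40] → #
    (3,1)@(7, 3): e=[66,38,32] → #
    (4,1)@(9, 3): e=[58,54,24] → #
    (5,1)@(11, 3): e=[50,70,16] → #
    (6,1)@(13, 3): e=[42,86,8] → #
    (7,1)@(15, 3): e=[34,102,0] → ·  [on edge]
    (1,2)@(3, 5): e=[54,-6,88] → ·
  covered (16 px):
    # # · · · · · · · · · ·
    · # # # # # # · · · · ·
    · · # # # # # # · · · ·
    · · · # # · · · · · · ·
T1:
  2·area = 68
  edge (20, 6)→(0, 0): d=(-20,-6) top-left  bias=+0
  edge (0, 0)→(18, 2): d=(18,2) right/bottom  bias=-1
  edge (18, 2)→(20, 6): d=(2,4) right/bottom  bias=-1
    (2,0)@(5, 1): e=[10,8,50] → #
    (3,0)@(7, 1): e=[22,4,42] → #
    (4,0)@(9, 1): e=[34,0,34] → ·  [on edge]
    (2,1)@(5, 3): e=[-30,44,54] → ·
    (3,1)@(7, 3): e=[-18,40,46] → ·
    (5,1)@(11, 3): e=[6,32,30] → #
    (6,1)@(13, 3): e=[18,28,22] → #
    (7,1)@(15, 3): e=[30,24,14] → #
    (8,1)@(17, 3): e=[42,20,6] → #
    (9,1)@(19, 3): e=[54,16,-2] → ·
    (5,2)@(11, 5): e=[-34,68,34] → ·
    (6,2)@(13, 5): e=[-22,64,26] → ·
  covered (8 px):
    · · # # · · · · · · · ·
    · · · · · # # # # · · ·
    · · · · · · · · # # · ·
    · · · · · · · · · · · ·
T2:
  2·area = 40  (B↔C swapped to make it positive)
  edge (18, 2)→(13, 6): d=(-5,4) right/bottom  bias=-1
  edge (13, 6)→(3, 6): d=(-10,0) right/bottom  bias=-1
  edge (3, 6)→(18, 2): d=(15,-4) top-left  bias=+0
    (7,1)@(15, 3): e=[7,30,3] → #
    (8,1)@(17, 3): e=[-1,30,11] → ·
    (3,2)@(7, 5): e=[29,10,1] → #
    (4,2)@(9, 5): e=[21,10,9] → #
    (5,2)@(11, 5): e=[13,10,17] → #
    (6,2)@(13, 5): e=[5,10,25] → #
    (7,2)@(15, 5): e=[-3,10,33] → ·
    (3,3)@(7, 7): e=[19,-10,31] → ·
    (4,3)@(9, 7): e=[11,-10,39] → ·
    (5,3)@(11, 7): e=[3,-10,47] → ·
    (6,3)@(13, 7): e=[-5,-10,55] → ·
  covered (5 px):
    · · · · · · · · · · · ·
    · · · · · · · # · · · ·
    · · · # # # # · · · · ·
    · · · · · · · · · · · ·

Answer: [[7,1],[3,2],[4,2],[5,2],[6,2]]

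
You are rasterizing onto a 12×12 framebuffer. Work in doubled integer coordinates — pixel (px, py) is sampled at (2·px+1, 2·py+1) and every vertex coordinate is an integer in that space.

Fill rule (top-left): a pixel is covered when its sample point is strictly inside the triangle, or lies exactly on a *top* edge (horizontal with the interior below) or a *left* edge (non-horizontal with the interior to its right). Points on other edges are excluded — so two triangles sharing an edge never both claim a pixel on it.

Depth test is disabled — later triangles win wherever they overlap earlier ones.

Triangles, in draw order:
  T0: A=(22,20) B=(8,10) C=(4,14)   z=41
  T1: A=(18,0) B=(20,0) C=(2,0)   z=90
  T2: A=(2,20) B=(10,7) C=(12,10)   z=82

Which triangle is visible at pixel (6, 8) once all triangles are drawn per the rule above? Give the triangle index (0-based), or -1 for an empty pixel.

T0:
  2·area = 96  (B↔C swapped to make it positive)
  edge (22, 20)→(4, 14): d=(-18,-6) top-left  bias=+0
  edge (4, 14)→(8, 10): d=(4,-4) top-left  bias=+0
  edge (8, 10)→(22, 20): d=(14,10) right/bottom  bias=-1
    (8,0)@(17, 1): e=[312,0,-216] → ·  [on edge]
    (7,1)@(15, 3): e=[264,0,-168] → ·  [on edge]
    (0,2)@(1, 5): e=[144,-48,0] → ·  [on edge]
    (6,2)@(13, 5): e=[216,0,-120] → ·  [on edge]
    (5,3)@(11, 7): e=[168,0,-72] → ·  [on edge]
    (4,4)@(9, 9): e=[120,0,-24] → ·  [on edge]
    (3,5)@(7, 11): e=[72,0,24] → #  [on edge]
    (4,5)@(9, 11): e=[84,8,4] → #
    (5,5)@(11, 11): e=[96,16,-16] → ·
    (0,6)@(1, 13): e=[0,-16,112] → ·  [on edge]
    (2,6)@(5, 13): e=[24,0,72] → #  [on edge]
    (5,6)@(11, 13): e=[60,24,12] → #
    (1,7)@(3, 15): e=[-24,0,120] → ·  [on edge]
    (3,7)@(7, 15): e=[0,16,80] → #  [on edge]
    (7,7)@(15, 15): e=[48,48,0] → ·  [on edge]
    (0,8)@(1, 17): e=[-72,0,168] → ·  [on edge]
    (6,8)@(13, 17): e=[0,48,48] → #  [on edge]
    (9,9)@(19, 19): e=[0,80,16] → #  [on edge]
  covered (14 px):
    · · · · · · · · · · · ·
    · · · · · · · · · · · ·
    · · · · · · · · · · · ·
    · · · · · · · · · · · ·
    · · · · · · · · · · · ·
    · · · # # · · · · · · ·
    · · # # # # · · · · · ·
    · · · # # # # · · · · ·
    · · · · · · # # # · · ·
    · · · · · · · · · # · ·
    · · · · · · · · · · · ·
    · · · · · · · · · · · ·
T1:
  degenerate (2·area = 0) — covers nothing
T2:
  2·area = 50
  edge (2, 20)→(10, 7): d=(8,-13) top-left  bias=+0
  edge (10, 7)→(12, 10): d=(2,3) right/bottom  bias=-1
  edge (12, 10)→(2, 20): d=(-10,10) right/bottom  bias=-1
    (10,0)@(21, 1): e=[95,-45,0] → ·  [on edge]
    (9,1)@(19, 3): e=[85,-35,0] → ·  [on edge]
    (8,2)@(17, 5): e=[75,-25,0] → ·  [on edge]
    (7,3)@(15, 7): e=[65,-15,0] → ·  [on edge]
    (4,4)@(9, 9): e=[3,7,40] → #
    (5,4)@(11, 9): e=[29,1,20] → #
    (6,4)@(13, 9): e=[55,-5,0] → ·  [on edge]
    (4,5)@(9, 11): e=[19,11,20] → #
    (5,5)@(11, 11): e=[45,5,0] → ·  [on edge]
    (3,6)@(7, 13): e=[9,21,20] → #
    (4,6)@(9, 13): e=[35,15,0] → ·  [on edge]
    (3,7)@(7, 15): e=[25,25,0] → ·  [on edge]
    (2,8)@(5, 17): e=[15,35,0] → ·  [on edge]
    (1,9)@(3, 19): e=[5,45,0] → ·  [on edge]
    (0,10)@(1, 21): e=[-5,55,0] → ·  [on edge]
  covered (4 px):
    · · · · · · · · · · · ·
    · · · · · · · · · · · ·
    · · · · · · · · · · · ·
    · · · · · · · · · · · ·
    · · · · # # · · · · · ·
    · · · · # · · · · · · ·
    · · · # · · · · · · · ·
    · · · · · · · · · · · ·
    · · · · · · · · · · · ·
    · · · · · · · · · · · ·
    · · · · · · · · · · · ·
    · · · · · · · · · · · ·

Z-buffer (winner per pixel, '.' = empty):
  . . . . . . . . . . . .
  . . . . . . . . . . . .
  . . . . . . . . . . . .
  . . . . . . . . . . . .
  . . . . 2 2 . . . . . .
  . . . 0 2 . . . . . . .
  . . 0 2 0 0 . . . . . .
  . . . 0 0 0 0 . . . . .
  . . . . . . 0 0 0 . . .
  . . . . . . . . . 0 . .
  . . . . . . . . . . . .
  . . . . . . . . . . . .

Answer: 0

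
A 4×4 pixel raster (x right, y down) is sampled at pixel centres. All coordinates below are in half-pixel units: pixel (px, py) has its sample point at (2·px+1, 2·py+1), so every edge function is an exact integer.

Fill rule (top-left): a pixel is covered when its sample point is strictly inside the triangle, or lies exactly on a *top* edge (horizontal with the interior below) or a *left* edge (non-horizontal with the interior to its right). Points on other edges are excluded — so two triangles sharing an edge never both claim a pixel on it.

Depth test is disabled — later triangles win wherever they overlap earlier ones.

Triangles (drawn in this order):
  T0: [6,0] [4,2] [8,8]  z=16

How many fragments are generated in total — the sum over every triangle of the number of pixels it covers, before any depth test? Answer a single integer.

T0:
  2·area = 20  (B↔C swapped to make it positive)
  edge (6, 0)→(8, 8): d=(2,8) right/bottom  bias=-1
  edge (8, 8)→(4, 2): d=(-4,-6) top-left  bias=+0
  edge (4, 2)→(6, 0): d=(2,-2) top-left  bias=+0
    (2,0)@(5, 1): e=[10,10,0] → X  [on edge]
    (3,0)@(7, 1): e=[-6,22,4] → .
    (1,1)@(3, 3): e=[30,-10,0] → .  [on edge]
    (2,1)@(5, 3): e=[14,2,4] → X
    (3,1)@(7, 3): e=[-2,14,8] → .
    (0,2)@(1, 5): e=[50,-30,0] → .  [on edge]
    (2,2)@(5, 5): e=[18,-6,8] → .
    (3,2)@(7, 5): e=[2,6,12] → X
    (3,3)@(7, 7): e=[6,-2,16] → .
  covered (3 px):
    . . X .
    . . X .
    . . . X
    . . . .

Result: 3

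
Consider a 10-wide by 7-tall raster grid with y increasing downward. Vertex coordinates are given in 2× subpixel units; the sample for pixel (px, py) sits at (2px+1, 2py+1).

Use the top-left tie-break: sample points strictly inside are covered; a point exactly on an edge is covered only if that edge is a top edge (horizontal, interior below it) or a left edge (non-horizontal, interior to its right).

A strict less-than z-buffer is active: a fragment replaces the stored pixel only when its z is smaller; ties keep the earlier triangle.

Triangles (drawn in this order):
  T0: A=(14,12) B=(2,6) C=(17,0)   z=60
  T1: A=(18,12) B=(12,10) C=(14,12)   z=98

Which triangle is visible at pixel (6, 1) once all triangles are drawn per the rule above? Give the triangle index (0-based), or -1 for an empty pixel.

T0:
  2·area = 162
  edge (14, 12)→(2, 6): d=(-12,-6) top-left  bias=+0
  edge (2, 6)→(17, 0): d=(15,-6) top-left  bias=+0
  edge (17, 0)→(14, 12): d=(-3,12) right/bottom  bias=-1
    (7,0)@(15, 1): e=[138,3,21] → X
    (8,0)@(17, 1): e=[150,15,-3] → .
    (5,1)@(11, 3): e=[90,9,63] → X
    (6,1)@(13, 3): e=[102,21,39] → X
    (8,1)@(17, 3): e=[126,45,-9] → .
    (2,2)@(5, 5): e=[30,3,129] → X
    (3,2)@(7, 5): e=[42,15,105] → X
    (4,2)@(9, 5): e=[54,27,81] → X
    (8,2)@(17, 5): e=[102,75,-15] → .
    (2,3)@(5, 7): e=[6,33,123] → X
    (8,3)@(17, 7): e=[78,105,-21] → .
    (2,4)@(5, 9): e=[-18,63,117] → .
  covered (20 px):
    . . . . . . . X . .
    . . . . . X X X . .
    . . X X X X X X . .
    . . X X X X X X . .
    . . . . X X X . . .
    . . . . . . X . . .
    . . . . . . . . . .
T1:
  2·area = 8  (B↔C swapped to make it positive)
  edge (18, 12)→(14, 12): d=(-4,0) right/bottom  bias=-1
  edge (14, 12)→(12, 10): d=(-2,-2) top-left  bias=+0
  edge (12, 10)→(18, 12): d=(6,2) right/bottom  bias=-1
    (1,0)@(3, 1): e=[44,0,-36] → .  [on edge]
    (2,1)@(5, 3): e=[36,0,-28] → .  [on edge]
    (3,2)@(7, 5): e=[28,0,-20] → .  [on edge]
    (1,3)@(3, 7): e=[20,-12,0] → .  [on edge]
    (4,3)@(9, 7): e=[20,0,-12] → .  [on edge]
    (4,4)@(9, 9): e=[12,-4,0] → .  [on edge]
    (5,4)@(11, 9): e=[12,0,-4] → .  [on edge]
    (6,5)@(13, 11): e=[4,0,4] → X  [on edge]
    (7,5)@(15, 11): e=[4,4,0] → .  [on edge]
    (6,6)@(13, 13): e=[-4,-4,16] → .
    (7,6)@(15, 13): e=[-4,0,12] → .  [on edge]
  covered (1 px):
    . . . . . . . . . .
    . . . . . . . . . .
    . . . . . . . . . .
    . . . . . . . . . .
    . . . . . . . . . .
    . . . . . . X . . .
    . . . . . . . . . .

Z-buffer (winner per pixel, '.' = empty):
  . . . . . . . 0 . .
  . . . . . 0 0 0 . .
  . . 0 0 0 0 0 0 . .
  . . 0 0 0 0 0 0 . .
  . . . . 0 0 0 . . .
  . . . . . . 0 . . .
  . . . . . . . . . .

Final: 0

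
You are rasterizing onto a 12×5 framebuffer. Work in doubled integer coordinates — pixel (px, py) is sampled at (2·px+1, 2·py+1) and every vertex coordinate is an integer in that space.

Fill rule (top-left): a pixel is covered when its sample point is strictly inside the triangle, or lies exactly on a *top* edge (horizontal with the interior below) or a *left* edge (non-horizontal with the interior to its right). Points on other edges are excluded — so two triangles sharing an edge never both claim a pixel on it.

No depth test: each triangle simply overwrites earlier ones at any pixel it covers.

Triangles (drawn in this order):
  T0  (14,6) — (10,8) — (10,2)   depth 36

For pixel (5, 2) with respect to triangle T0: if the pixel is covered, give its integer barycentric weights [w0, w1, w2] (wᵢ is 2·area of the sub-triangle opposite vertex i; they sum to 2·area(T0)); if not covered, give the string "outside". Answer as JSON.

T0:
  2·area = 24
  edge (14, 6)→(10, 8): d=(-4,2) right/bottom  bias=-1
  edge (10, 8)→(10, 2): d=(0,-6) top-left  bias=+0
  edge (10, 2)→(14, 6): d=(4,4) right/bottom  bias=-1
    (4,0)@(9, 1): e=[30,-6,0] → .  [on edge]
    (5,1)@(11, 3): e=[18,6,0] → .  [on edge]
    (5,2)@(11, 5): e=[10,6,8] → X
    (6,2)@(13, 5): e=[6,18,0] → .  [on edge]
    (5,3)@(11, 7): e=[2,6,16] → X
    (6,3)@(13, 7): e=[-2,18,8] → .
    (7,3)@(15, 7): e=[-6,30,0] → .  [on edge]
    (5,4)@(11, 9): e=[-6,6,24] → .
    (8,4)@(17, 9): e=[-18,42,0] → .  [on edge]
  covered (2 px):
    . . . . . . . . . . . .
    . . . . . . . . . . . .
    . . . . . X . . . . . .
    . . . . . X . . . . . .
    . . . . . . . . . . . .

Answer: [6,8,10]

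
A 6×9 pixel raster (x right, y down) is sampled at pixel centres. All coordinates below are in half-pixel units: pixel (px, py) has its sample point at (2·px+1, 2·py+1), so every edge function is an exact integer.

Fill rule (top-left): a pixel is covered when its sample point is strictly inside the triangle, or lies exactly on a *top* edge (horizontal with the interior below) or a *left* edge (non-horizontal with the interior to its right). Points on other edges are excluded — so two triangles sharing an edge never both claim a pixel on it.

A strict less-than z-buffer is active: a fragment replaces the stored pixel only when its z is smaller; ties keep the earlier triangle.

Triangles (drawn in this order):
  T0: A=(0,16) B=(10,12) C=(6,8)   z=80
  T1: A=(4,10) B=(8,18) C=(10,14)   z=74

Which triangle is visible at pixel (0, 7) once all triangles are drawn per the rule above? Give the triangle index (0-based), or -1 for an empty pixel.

T0:
  2·area = 56  (B↔C swapped to make it positive)
  edge (0, 16)→(6, 8): d=(6,-8) top-left  bias=+0
  edge (6, 8)→(10, 12): d=(4,4) right/bottom  bias=-1
  edge (10, 12)→(0, 16): d=(-10,4) right/bottom  bias=-1
    (0,1)@(1, 3): e=[-70,0,126] → ·  [on edge]
    (1,2)@(3, 5): e=[-42,0,98] → ·  [on edge]
    (2,3)@(5, 7): e=[-14,0,70] → ·  [on edge]
    (3,4)@(7, 9): e=[14,0,42] → ·  [on edge]
    (2,5)@(5, 11): e=[10,16,30] → █
    (3,5)@(7, 11): e=[26,8,22] → █
    (4,5)@(9, 11): e=[42,0,14] → ·  [on edge]
    (1,6)@(3, 13): e=[6,32,18] → █
    (4,6)@(9, 13): e=[54,8,-6] → ·
    (5,6)@(11, 13): e=[70,0,-14] → ·  [on edge]
    (0,7)@(1, 15): e=[2,48,6] → █
    (1,7)@(3, 15): e=[18,40,-2] → ·
  covered (6 px):
    · · · · · ·
    · · · · · ·
    · · · · · ·
    · · · · · ·
    · · · · · ·
    · · █ █ · ·
    · █ █ █ · ·
    █ · · · · ·
    · · · · · ·
T1:
  2·area = 32  (B↔C swapped to make it positive)
  edge (4, 10)→(10, 14): d=(6,4) right/bottom  bias=-1
  edge (10, 14)→(8, 18): d=(-2,4) right/bottom  bias=-1
  edge (8, 18)→(4, 10): d=(-4,-8) top-left  bias=+0
    (2,5)@(5, 11): e=[2,26,4] → █
    (3,5)@(7, 11): e=[-6,18,20] → ·
    (2,6)@(5, 13): e=[14,22,-4] → ·
    (3,6)@(7, 13): e=[6,14,12] → █
    (4,6)@(9, 13): e=[-2,6,28] → ·
    (3,7)@(7, 15): e=[18,10,4] → █
    (4,7)@(9, 15): e=[10,2,20] → █
    (5,7)@(11, 15): e=[2,-6,36] → ·
    (3,8)@(7, 17): e=[30,6,-4] → ·
    (4,8)@(9, 17): e=[22,-2,12] → ·
  covered (4 px):
    · · · · · ·
    · · · · · ·
    · · · · · ·
    · · · · · ·
    · · · · · ·
    · · █ · · ·
    · · · █ · ·
    · · · █ █ ·
    · · · · · ·

Z-buffer (winner per pixel, '.' = empty):
  . . . . . .
  . . . . . .
  . . . . . .
  . . . . . .
  . . . . . .
  . . 1 0 . .
  . 0 0 1 . .
  0 . . 1 1 .
  . . . . . .

Result: 0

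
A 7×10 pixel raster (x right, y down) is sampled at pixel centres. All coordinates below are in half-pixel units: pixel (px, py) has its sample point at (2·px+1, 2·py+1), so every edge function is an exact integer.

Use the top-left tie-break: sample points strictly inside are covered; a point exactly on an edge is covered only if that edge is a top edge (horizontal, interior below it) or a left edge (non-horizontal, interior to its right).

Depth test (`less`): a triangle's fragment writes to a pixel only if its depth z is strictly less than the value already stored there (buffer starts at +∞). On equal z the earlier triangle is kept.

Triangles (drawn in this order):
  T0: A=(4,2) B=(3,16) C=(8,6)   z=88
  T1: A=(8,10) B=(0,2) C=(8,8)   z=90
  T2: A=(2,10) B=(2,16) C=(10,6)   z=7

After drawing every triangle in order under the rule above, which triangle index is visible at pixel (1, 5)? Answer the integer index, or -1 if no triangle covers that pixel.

T0:
  2·area = 60  (B↔C swapped to make it positive)
  edge (4, 2)→(8, 6): d=(4,4) right/bottom  bias=-1
  edge (8, 6)→(3, 16): d=(-5,10) right/bottom  bias=-1
  edge (3, 16)→(4, 2): d=(1,-14) top-left  bias=+0
    (1,0)@(3, 1): e=[0,75,-15] → .  [on edge]
    (2,1)@(5, 3): e=[0,45,15] → .  [on edge]
    (2,2)@(5, 5): e=[8,35,17] → X
    (3,2)@(7, 5): e=[0,15,45] → .  [on edge]
    (2,3)@(5, 7): e=[16,25,19] → X
    (3,3)@(7, 7): e=[8,5,47] → X
    (4,3)@(9, 7): e=[0,-15,75] → .  [on edge]
    (2,4)@(5, 9): e=[24,15,21] → X
    (3,4)@(7, 9): e=[16,-5,49] → .
    (5,4)@(11, 9): e=[0,-45,105] → .  [on edge]
    (2,5)@(5, 11): e=[32,5,23] → X
    (3,5)@(7, 11): e=[24,-15,51] → .
    (6,5)@(13, 11): e=[0,-75,135] → .  [on edge]
  covered (5 px):
    . . . . . . .
    . . . . . . .
    . . X . . . .
    . . X X . . .
    . . X . . . .
    . . X . . . .
    . . . . . . .
    . . . . . . .
    . . . . . . .
    . . . . . . .
T1:
  2·area = 16
  edge (8, 10)→(0, 2): d=(-8,-8) top-left  bias=+0
  edge (0, 2)→(8, 8): d=(8,6) right/bottom  bias=-1
  edge (8, 8)→(8, 10): d=(0,2) right/bottom  bias=-1
    (0,1)@(1, 3): e=[0,2,14] → X  [on edge]
    (1,1)@(3, 3): e=[16,-10,10] → .
    (0,2)@(1, 5): e=[-16,18,14] → .
    (1,2)@(3, 5): e=[0,6,10] → X  [on edge]
    (2,2)@(5, 5): e=[16,-6,6] → .
    (1,3)@(3, 7): e=[-16,22,10] → .
    (2,3)@(5, 7): e=[0,10,6] → X  [on edge]
    (3,3)@(7, 7): e=[16,-2,2] → .
    (2,4)@(5, 9): e=[-16,26,6] → .
    (3,4)@(7, 9): e=[0,14,2] → X  [on edge]
    (4,4)@(9, 9): e=[16,2,-2] → .
    (3,5)@(7, 11): e=[-16,30,2] → .
    (4,5)@(9, 11): e=[0,18,-2] → .  [on edge]
    (5,6)@(11, 13): e=[0,22,-6] → .  [on edge]
    (6,7)@(13, 15): e=[0,26,-10] → .  [on edge]
  covered (4 px):
    . . . . . . .
    X . . . . . .
    . X . . . . .
    . . X . . . .
    . . . X . . .
    . . . . . . .
    . . . . . . .
    . . . . . . .
    . . . . . . .
    . . . . . . .
T2:
  2·area = 48  (B↔C swapped to make it positive)
  edge (2, 10)→(10, 6): d=(8,-4) top-left  bias=+0
  edge (10, 6)→(2, 16): d=(-8,10) right/bottom  bias=-1
  edge (2, 16)→(2, 10): d=(0,-6) top-left  bias=+0
    (4,3)@(9, 7): e=[4,2,42] → X
    (5,3)@(11, 7): e=[12,-18,54] → .
    (2,4)@(5, 9): e=[4,26,18] → X
    (3,4)@(7, 9): e=[12,6,30] → X
    (4,4)@(9, 9): e=[20,-14,42] → .
    (1,5)@(3, 11): e=[12,30,6] → X
    (3,5)@(7, 11): e=[28,-10,30] → .
    (1,6)@(3, 13): e=[28,14,6] → X
    (2,6)@(5, 13): e=[36,-6,18] → .
    (1,7)@(3, 15): e=[44,-2,6] → .
  covered (6 px):
    . . . . . . .
    . . . . . . .
    . . . . . . .
    . . . . X . .
    . . X X . . .
    . X X . . . .
    . X . . . . .
    . . . . . . .
    . . . . . . .
    . . . . . . .

Z-buffer (winner per pixel, '.' = empty):
  . . . . . . .
  1 . . . . . .
  . 1 0 . . . .
  . . 0 0 2 . .
  . . 2 2 . . .
  . 2 2 . . . .
  . 2 . . . . .
  . . . . . . .
  . . . . . . .
  . . . . . . .

Final: 2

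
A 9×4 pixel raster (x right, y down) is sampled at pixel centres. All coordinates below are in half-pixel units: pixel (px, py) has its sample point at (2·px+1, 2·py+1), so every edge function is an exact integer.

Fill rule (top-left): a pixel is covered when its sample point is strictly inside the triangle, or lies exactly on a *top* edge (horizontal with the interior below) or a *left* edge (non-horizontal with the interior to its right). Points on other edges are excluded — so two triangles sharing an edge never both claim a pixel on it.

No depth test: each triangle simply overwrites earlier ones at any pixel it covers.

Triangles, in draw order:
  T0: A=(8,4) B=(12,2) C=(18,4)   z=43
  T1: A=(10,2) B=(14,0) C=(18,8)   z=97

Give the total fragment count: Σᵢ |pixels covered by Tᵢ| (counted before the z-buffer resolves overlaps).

T0:
  2·area = 20
  edge (8, 4)→(12, 2): d=(4,-2) top-left  bias=+0
  edge (12, 2)→(18, 4): d=(6,2) right/bottom  bias=-1
  edge (18, 4)→(8, 4): d=(-10,0) right/bottom  bias=-1
    (4,0)@(9, 1): e=[-10,0,30] → ·  [on edge]
    (5,1)@(11, 3): e=[2,8,10] → █
    (6,1)@(13, 3): e=[6,4,10] → █
    (7,1)@(15, 3): e=[10,0,10] → ·  [on edge]
    (5,2)@(11, 5): e=[10,20,-10] → ·
    (6,2)@(13, 5): e=[14,16,-10] → ·
  covered (2 px):
    · · · · · · · · ·
    · · · · · █ █ · ·
    · · · · · · · · ·
    · · · · · · · · ·
T1:
  2·area = 40
  edge (10, 2)→(14, 0): d=(4,-2) top-left  bias=+0
  edge (14, 0)→(18, 8): d=(4,8) right/bottom  bias=-1
  edge (18, 8)→(10, 2): d=(-8,-6) top-left  bias=+0
    (6,0)@(13, 1): e=[2,12,26] → █
    (7,0)@(15, 1): e=[6,-4,38] → ·
    (6,1)@(13, 3): e=[10,20,10] → █
    (7,1)@(15, 3): e=[14,4,22] → █
    (8,1)@(17, 3): e=[18,-12,34] → ·
    (6,2)@(13, 5): e=[18,28,-6] → ·
    (7,2)@(15, 5): e=[22,12,6] → █
    (8,2)@(17, 5): e=[26,-4,18] → ·
    (7,3)@(15, 7): e=[30,20,-10] → ·
    (8,3)@(17, 7): e=[34,4,2] → █
  covered (5 px):
    · · · · · · █ · ·
    · · · · · · █ █ ·
    · · · · · · · █ ·
    · · · · · · · · █

Result: 7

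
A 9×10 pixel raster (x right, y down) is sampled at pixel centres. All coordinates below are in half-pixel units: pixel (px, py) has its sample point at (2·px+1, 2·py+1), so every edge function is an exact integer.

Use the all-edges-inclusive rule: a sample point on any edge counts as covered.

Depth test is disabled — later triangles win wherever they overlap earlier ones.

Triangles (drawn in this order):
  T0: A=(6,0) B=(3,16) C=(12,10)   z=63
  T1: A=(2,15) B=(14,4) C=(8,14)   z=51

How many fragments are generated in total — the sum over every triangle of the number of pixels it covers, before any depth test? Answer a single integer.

T0:
  2·area = 126  (B↔C swapped to make it positive)
  edge (6, 0)→(12, 10): d=(6,10) inclusive
  edge (12, 10)→(3, 16): d=(-9,6) inclusive
  edge (3, 16)→(6, 0): d=(3,-16) inclusive
    (3,1)@(7, 3): e=[8,93,25] → █
    (4,1)@(9, 3): e=[-12,81,57] → ·
    (3,2)@(7, 5): e=[20,75,31] → █
    (4,2)@(9, 5): e=[0,63,63] → █  [on edge]
    (5,2)@(11, 5): e=[-20,51,95] → ·
    (2,3)@(5, 7): e=[52,69,5] → █
    (5,3)@(11, 7): e=[-8,33,101] → ·
    (2,4)@(5, 9): e=[64,51,11] → █
    (5,4)@(11, 9): e=[4,15,107] → █
    (6,4)@(13, 9): e=[-16,3,139] → ·
    (2,5)@(5, 11): e=[76,33,17] → █
    (5,5)@(11, 11): e=[16,-3,113] → ·
    (7,7)@(15, 15): e=[0,-63,189] → ·  [on edge]
  covered (15 px):
    · · · · · · · · ·
    · · · █ · · · · ·
    · · · █ █ · · · ·
    · · █ █ █ · · · ·
    · · █ █ █ █ · · ·
    · · █ █ █ · · · ·
    · · █ █ · · · · ·
    · · · · · · · · ·
    · · · · · · · · ·
    · · · · · · · · ·
T1:
  2·area = 54
  edge (2, 15)→(14, 4): d=(12,-11) inclusive
  edge (14, 4)→(8, 14): d=(-6,10) inclusive
  edge (8, 14)→(2, 15): d=(-6,1) inclusive
    (6,2)@(13, 5): e=[1,4,49] → █
    (7,2)@(15, 5): e=[23,-16,47] → ·
    (5,3)@(11, 7): e=[3,12,39] → █
    (6,3)@(13, 7): e=[25,-8,37] → ·
    (4,4)@(9, 9): e=[5,20,29] → █
    (5,4)@(11, 9): e=[27,0,27] → █  [on edge]
    (6,4)@(13, 9): e=[49,-20,25] → ·
    (3,5)@(7, 11): e=[7,28,19] → █
    (5,5)@(11, 11): e=[51,-12,15] → ·
    (2,6)@(5, 13): e=[9,36,9] → █
    (4,6)@(9, 13): e=[53,-4,5] → ·
    (2,7)@(5, 15): e=[33,24,-3] → ·
    (2,9)@(5, 19): e=[81,0,-27] → ·  [on edge]
  covered (8 px):
    · · · · · · · · ·
    · · · · · · · · ·
    · · · · · · █ · ·
    · · · · · █ · · ·
    · · · · █ █ · · ·
    · · · █ █ · · · ·
    · · █ █ · · · · ·
    · · · · · · · · ·
    · · · · · · · · ·
    · · · · · · · · ·

Answer: 23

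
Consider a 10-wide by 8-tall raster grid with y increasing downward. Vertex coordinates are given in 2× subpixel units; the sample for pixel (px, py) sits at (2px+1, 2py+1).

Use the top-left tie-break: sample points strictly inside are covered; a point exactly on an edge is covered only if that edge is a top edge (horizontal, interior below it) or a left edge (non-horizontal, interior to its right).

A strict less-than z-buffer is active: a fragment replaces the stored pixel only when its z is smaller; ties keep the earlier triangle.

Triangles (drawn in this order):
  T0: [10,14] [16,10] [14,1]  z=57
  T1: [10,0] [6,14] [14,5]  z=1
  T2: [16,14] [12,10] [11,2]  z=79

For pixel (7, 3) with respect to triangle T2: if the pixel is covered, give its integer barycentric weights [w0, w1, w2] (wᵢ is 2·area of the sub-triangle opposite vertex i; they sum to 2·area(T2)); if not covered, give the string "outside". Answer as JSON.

T0:
  2·area = 62  (B↔C swapped to make it positive)
  edge (10, 14)→(14, 1): d=(4,-13) top-left  bias=+0
  edge (14, 1)→(16, 10): d=(2,9) right/bottom  bias=-1
  edge (16, 10)→(10, 14): d=(-6,4) right/bottom  bias=-1
    (6,2)@(13, 5): e=[3,17,42] → X
    (7,2)@(15, 5): e=[29,-1,34] → .
    (6,3)@(13, 7): e=[11,21,30] → X
    (7,3)@(15, 7): e=[37,3,22] → X
    (8,3)@(17, 7): e=[63,-15,14] → .
    (6,4)@(13, 9): e=[19,25,18] → X
    (8,4)@(17, 9): e=[71,-11,2] → .
    (5,5)@(11, 11): e=[1,47,14] → X
    (7,5)@(15, 11): e=[53,11,-2] → .
    (5,6)@(11, 13): e=[9,51,2] → X
    (6,6)@(13, 13): e=[35,33,-6] → .
    (5,7)@(11, 15): e=[17,55,-10] → .
  covered (8 px):
    . . . . . . . . . .
    . . . . . . . . . .
    . . . . . . X . . .
    . . . . . . X X . .
    . . . . . . X X . .
    . . . . . X X . . .
    . . . . . X . . . .
    . . . . . . . . . .
T1:
  2·area = 76  (B↔C swapped to make it positive)
  edge (10, 0)→(14, 5): d=(4,5) right/bottom  bias=-1
  edge (14, 5)→(6, 14): d=(-8,9) right/bottom  bias=-1
  edge (6, 14)→(10, 0): d=(4,-14) top-left  bias=+0
    (5,1)@(11, 3): e=[7,43,26] → X
    (6,1)@(13, 3): e=[-3,25,54] → .
    (4,2)@(9, 5): e=[25,45,6] → X
    (6,2)@(13, 5): e=[5,9,62] → X
    (7,2)@(15, 5): e=[-5,-9,90] → .
    (4,3)@(9, 7): e=[33,29,14] → X
    (6,3)@(13, 7): e=[13,-7,70] → .
    (4,4)@(9, 9): e=[41,13,22] → X
    (5,4)@(11, 9): e=[31,-5,50] → .
    (3,5)@(7, 11): e=[59,15,2] → X
    (4,5)@(9, 11): e=[49,-3,30] → .
    (3,6)@(7, 13): e=[67,-1,10] → .
  covered (8 px):
    . . . . . . . . . .
    . . . . . X . . . .
    . . . . X X X . . .
    . . . . X X . . . .
    . . . . X . . . . .
    . . . X . . . . . .
    . . . . . . . . . .
    . . . . . . . . . .
T2:
  2·area = 28
  edge (16, 14)→(12, 10): d=(-4,-4) top-left  bias=+0
  edge (12, 10)→(11, 2): d=(-1,-8) top-left  bias=+0
  edge (11, 2)→(16, 14): d=(5,12) right/bottom  bias=-1
    (1,0)@(3, 1): e=[0,-63,91] → .  [on edge]
    (2,1)@(5, 3): e=[0,-49,77] → .  [on edge]
    (3,2)@(7, 5): e=[0,-35,63] → .  [on edge]
    (4,3)@(9, 7): e=[0,-21,49] → .  [on edge]
    (6,3)@(13, 7): e=[16,11,1] → X
    (7,3)@(15, 7): e=[24,27,-23] → .
    (5,4)@(11, 9): e=[0,-7,35] → .  [on edge]
    (6,4)@(13, 9): e=[8,9,11] → X
    (7,4)@(15, 9): e=[16,25,-13] → .
    (6,5)@(13, 11): e=[0,7,21] → X  [on edge]
    (7,5)@(15, 11): e=[8,23,-3] → .
    (6,6)@(13, 13): e=[-8,5,31] → .
    (7,6)@(15, 13): e=[0,21,7] → X  [on edge]
    (8,7)@(17, 15): e=[0,35,-7] → .  [on edge]
  covered (4 px):
    . . . . . . . . . .
    . . . . . . . . . .
    . . . . . . . . . .
    . . . . . . X . . .
    . . . . . . X . . .
    . . . . . . X . . .
    . . . . . . . X . .
    . . . . . . . . . .

Answer: "outside"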